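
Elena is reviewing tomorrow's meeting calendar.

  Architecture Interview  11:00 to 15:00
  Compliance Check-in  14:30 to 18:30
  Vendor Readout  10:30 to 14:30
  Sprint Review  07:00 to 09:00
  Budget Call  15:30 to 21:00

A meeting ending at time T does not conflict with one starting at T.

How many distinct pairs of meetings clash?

3

Sorted by start: Sprint Review, Vendor Readout, Architecture Interview, Compliance Check-in, Budget Call.
Vendor Readout starts after Sprint Review ends, so nothing later overlaps Sprint Review either.
Architecture Interview starts before Vendor Readout ends → Vendor Readout and Architecture Interview overlap.
Compliance Check-in starts exactly when Vendor Readout ends (back-to-back, no overlap), so nothing later overlaps Vendor Readout either.
Compliance Check-in starts before Architecture Interview ends → Architecture Interview and Compliance Check-in overlap.
Budget Call starts after Architecture Interview ends.
Budget Call starts before Compliance Check-in ends → Compliance Check-in and Budget Call overlap.
Overlapping pairs: Architecture Interview & Compliance Check-in, Architecture Interview & Vendor Readout, Budget Call & Compliance Check-in — 3 in total.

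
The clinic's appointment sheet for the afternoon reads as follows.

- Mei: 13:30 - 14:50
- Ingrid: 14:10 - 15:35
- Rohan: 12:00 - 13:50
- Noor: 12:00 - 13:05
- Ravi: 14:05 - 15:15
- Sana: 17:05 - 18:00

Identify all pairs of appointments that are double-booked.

Ingrid & Mei, Ingrid & Ravi, Mei & Ravi, Mei & Rohan, Noor & Rohan

Sorted by start: Rohan, Noor, Mei, Ravi, Ingrid, Sana.
Noor starts before Rohan ends → Rohan and Noor overlap.
Mei starts before Rohan ends → Rohan and Mei overlap.
Ravi starts after Rohan ends — done with Rohan.
Mei starts after Noor ends — done with Noor.
Ravi starts before Mei ends → Mei and Ravi overlap.
Ingrid starts before Mei ends → Mei and Ingrid overlap.
Sana starts after Mei ends.
Ingrid starts before Ravi ends → Ravi and Ingrid overlap.
Sana starts after Ravi ends.
Sana starts after Ingrid ends.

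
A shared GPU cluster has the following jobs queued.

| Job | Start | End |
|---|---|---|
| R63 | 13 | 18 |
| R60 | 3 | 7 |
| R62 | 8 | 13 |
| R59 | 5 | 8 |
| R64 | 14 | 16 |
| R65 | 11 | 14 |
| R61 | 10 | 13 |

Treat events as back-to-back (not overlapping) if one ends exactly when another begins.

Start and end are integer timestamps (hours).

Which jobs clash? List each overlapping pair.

R59 & R60, R61 & R62, R61 & R65, R62 & R65, R63 & R64, R63 & R65

Sorted by start: R60, R59, R62, R61, R65, R63, R64.
R59 starts before R60 ends → R60 and R59 overlap.
R62 starts after R60 ends, so nothing later overlaps R60 either.
R62 starts exactly when R59 ends (back-to-back, no overlap), so nothing later overlaps R59 either.
R61 starts before R62 ends → R62 and R61 overlap.
R65 starts before R62 ends → R62 and R65 overlap.
R63 starts exactly when R62 ends (back-to-back, no overlap), so nothing later overlaps R62 either.
R65 starts before R61 ends → R61 and R65 overlap.
R63 starts exactly when R61 ends (back-to-back, no overlap), so nothing later overlaps R61 either.
R63 starts before R65 ends → R65 and R63 overlap.
R64 starts exactly when R65 ends (back-to-back, no overlap).
R64 starts before R63 ends → R63 and R64 overlap.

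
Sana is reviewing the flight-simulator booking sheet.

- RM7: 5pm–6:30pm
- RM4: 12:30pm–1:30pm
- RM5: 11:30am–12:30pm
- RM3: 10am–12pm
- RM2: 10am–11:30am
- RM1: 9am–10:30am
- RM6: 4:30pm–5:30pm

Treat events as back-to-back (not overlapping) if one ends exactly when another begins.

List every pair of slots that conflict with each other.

RM1 & RM2, RM1 & RM3, RM2 & RM3, RM3 & RM5, RM6 & RM7

Check each pair: they overlap iff neither finishes before the other starts.
Sorted by start: RM1, RM2, RM3, RM5, RM4, RM6, RM7.
RM2 starts before RM1 ends → RM1 and RM2 overlap.
RM3 starts before RM1 ends → RM1 and RM3 overlap.
RM5 starts after RM1 ends, so nothing later overlaps RM1 either.
RM3 starts before RM2 ends → RM2 and RM3 overlap.
RM5 starts exactly when RM2 ends (back-to-back, no overlap), so nothing later overlaps RM2 either.
RM5 starts before RM3 ends → RM3 and RM5 overlap.
RM4 starts after RM3 ends, so nothing later overlaps RM3 either.
RM4 starts exactly when RM5 ends (back-to-back, no overlap), so nothing later overlaps RM5 either.
RM6 starts after RM4 ends, so nothing later overlaps RM4 either.
RM7 starts before RM6 ends → RM6 and RM7 overlap.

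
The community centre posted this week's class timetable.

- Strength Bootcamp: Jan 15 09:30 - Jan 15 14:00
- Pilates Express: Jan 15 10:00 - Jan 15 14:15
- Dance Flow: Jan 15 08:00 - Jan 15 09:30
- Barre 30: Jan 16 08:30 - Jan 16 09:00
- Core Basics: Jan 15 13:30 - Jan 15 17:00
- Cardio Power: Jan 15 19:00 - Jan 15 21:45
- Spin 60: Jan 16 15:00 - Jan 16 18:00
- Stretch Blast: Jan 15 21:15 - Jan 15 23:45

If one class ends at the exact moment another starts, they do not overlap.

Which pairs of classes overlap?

Sorted by start: Dance Flow, Strength Bootcamp, Pilates Express, Core Basics, Cardio Power, Stretch Blast, Barre 30, Spin 60.
Strength Bootcamp starts exactly when Dance Flow ends (back-to-back, no overlap), so nothing later overlaps Dance Flow either.
Pilates Express starts before Strength Bootcamp ends → Strength Bootcamp and Pilates Express overlap.
Core Basics starts before Strength Bootcamp ends → Strength Bootcamp and Core Basics overlap.
Cardio Power starts after Strength Bootcamp ends, so nothing later overlaps Strength Bootcamp either.
Core Basics starts before Pilates Express ends → Pilates Express and Core Basics overlap.
Cardio Power starts after Pilates Express ends, so nothing later overlaps Pilates Express either.
Cardio Power starts after Core Basics ends, so nothing later overlaps Core Basics either.
Stretch Blast starts before Cardio Power ends → Cardio Power and Stretch Blast overlap.
Barre 30 starts after Cardio Power ends, so nothing later overlaps Cardio Power either.
Barre 30 starts after Stretch Blast ends, so nothing later overlaps Stretch Blast either.
Spin 60 starts after Barre 30 ends.

Cardio Power & Stretch Blast, Core Basics & Pilates Express, Core Basics & Strength Bootcamp, Pilates Express & Strength Bootcamp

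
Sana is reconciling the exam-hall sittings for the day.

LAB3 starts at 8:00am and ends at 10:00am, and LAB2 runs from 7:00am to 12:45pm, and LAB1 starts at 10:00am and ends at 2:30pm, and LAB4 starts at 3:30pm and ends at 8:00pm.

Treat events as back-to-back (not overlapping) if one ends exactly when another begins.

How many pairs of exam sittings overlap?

2

Two intervals overlap when each starts before the other ends.
Sorted by start: LAB2, LAB3, LAB1, LAB4.
LAB3 starts before LAB2 ends → LAB2 and LAB3 overlap.
LAB1 starts before LAB2 ends → LAB2 and LAB1 overlap.
LAB4 starts after LAB2 ends.
LAB1 starts exactly when LAB3 ends (back-to-back, no overlap); LAB3 is clear from here.
LAB4 starts after LAB1 ends.
Overlapping pairs: LAB1 & LAB2, LAB2 & LAB3 — 2 in total.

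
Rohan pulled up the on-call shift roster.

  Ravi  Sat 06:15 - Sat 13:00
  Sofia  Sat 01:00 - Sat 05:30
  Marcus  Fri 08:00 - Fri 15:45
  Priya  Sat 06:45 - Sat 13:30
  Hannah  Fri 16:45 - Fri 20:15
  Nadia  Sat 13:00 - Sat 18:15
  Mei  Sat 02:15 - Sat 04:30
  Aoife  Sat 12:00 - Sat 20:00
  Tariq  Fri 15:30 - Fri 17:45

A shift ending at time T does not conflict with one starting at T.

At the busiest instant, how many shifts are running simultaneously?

Walk through starts and ends in time order (an end at T is processed before a start at T):
Fri 08:00 start Marcus → 1
Fri 15:30 start Tariq → 2
Fri 15:45 end Marcus → 1
Fri 16:45 start Hannah → 2
Fri 17:45 end Tariq → 1
Fri 20:15 end Hannah → 0
Sat 01:00 start Sofia → 1
Sat 02:15 start Mei → 2
Sat 04:30 end Mei → 1
Sat 05:30 end Sofia → 0
Sat 06:15 start Ravi → 1
Sat 06:45 start Priya → 2
Sat 12:00 start Aoife → 3
Sat 13:00 end Ravi → 2
Sat 13:00 start Nadia → 3
Sat 13:30 end Priya → 2
Sat 18:15 end Nadia → 1
Sat 20:00 end Aoife → 0
Peak is 3, at Sat 12:00 (Aoife, Priya, Ravi).

3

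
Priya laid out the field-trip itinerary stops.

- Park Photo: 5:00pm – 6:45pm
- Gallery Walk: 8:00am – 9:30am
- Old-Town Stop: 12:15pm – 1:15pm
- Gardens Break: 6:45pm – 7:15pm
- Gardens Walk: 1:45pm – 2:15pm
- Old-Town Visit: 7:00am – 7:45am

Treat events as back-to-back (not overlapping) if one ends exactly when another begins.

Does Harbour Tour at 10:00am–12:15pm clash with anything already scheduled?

No — it doesn't clash with anything

Old-Town Visit: ends 7:45am at or before Harbour Tour starts 10:00am → clear.
Gallery Walk: ends 9:30am at or before Harbour Tour starts 10:00am → clear.
Old-Town Stop: starts 12:15pm at or after Harbour Tour ends 12:15pm → clear.
Gardens Walk: starts 1:45pm at or after Harbour Tour ends 12:15pm → clear.
Park Photo: starts 5:00pm at or after Harbour Tour ends 12:15pm → clear.
Gardens Break: starts 6:45pm at or after Harbour Tour ends 12:15pm → clear.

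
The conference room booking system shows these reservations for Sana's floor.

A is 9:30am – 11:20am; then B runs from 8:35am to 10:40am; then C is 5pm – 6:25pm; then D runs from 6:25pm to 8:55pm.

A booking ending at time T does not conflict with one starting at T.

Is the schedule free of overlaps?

No

Sorted by start: B, A, C, D.
A starts before B ends → B and A overlap.
That's a conflict, so the schedule is not conflict-free.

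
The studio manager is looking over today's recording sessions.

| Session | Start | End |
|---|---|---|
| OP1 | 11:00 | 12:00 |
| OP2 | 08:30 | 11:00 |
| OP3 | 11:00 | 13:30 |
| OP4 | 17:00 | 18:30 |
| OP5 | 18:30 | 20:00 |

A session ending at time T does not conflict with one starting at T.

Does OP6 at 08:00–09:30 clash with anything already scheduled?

OP2: starts 08:30 before OP6 ends 09:30, and ends 11:00 after OP6 starts 08:00 → overlap.
OP1: starts 11:00 at or after OP6 ends 09:30 → clear.
OP3: starts 11:00 at or after OP6 ends 09:30 → clear.
OP4: starts 17:00 at or after OP6 ends 09:30 → clear.
OP5: starts 18:30 at or after OP6 ends 09:30 → clear.
OP6 overlaps OP2.

Yes — it overlaps OP2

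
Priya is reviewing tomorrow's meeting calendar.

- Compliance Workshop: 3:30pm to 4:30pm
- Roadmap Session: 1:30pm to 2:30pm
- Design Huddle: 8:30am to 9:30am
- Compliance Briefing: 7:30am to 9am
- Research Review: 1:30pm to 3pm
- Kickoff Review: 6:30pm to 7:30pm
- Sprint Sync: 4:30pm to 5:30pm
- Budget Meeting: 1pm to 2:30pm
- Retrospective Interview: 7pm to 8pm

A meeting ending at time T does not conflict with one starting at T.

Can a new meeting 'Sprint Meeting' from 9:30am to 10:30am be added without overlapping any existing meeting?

Yes — the slot is free

Compliance Briefing: ends 9am at or before Sprint Meeting starts 9:30am → clear.
Design Huddle: ends 9:30am at or before Sprint Meeting starts 9:30am → clear.
Budget Meeting: starts 1pm at or after Sprint Meeting ends 10:30am → clear.
Roadmap Session: starts 1:30pm at or after Sprint Meeting ends 10:30am → clear.
Research Review: starts 1:30pm at or after Sprint Meeting ends 10:30am → clear.
Compliance Workshop: starts 3:30pm at or after Sprint Meeting ends 10:30am → clear.
Sprint Sync: starts 4:30pm at or after Sprint Meeting ends 10:30am → clear.
Kickoff Review: starts 6:30pm at or after Sprint Meeting ends 10:30am → clear.
Retrospective Interview: starts 7pm at or after Sprint Meeting ends 10:30am → clear.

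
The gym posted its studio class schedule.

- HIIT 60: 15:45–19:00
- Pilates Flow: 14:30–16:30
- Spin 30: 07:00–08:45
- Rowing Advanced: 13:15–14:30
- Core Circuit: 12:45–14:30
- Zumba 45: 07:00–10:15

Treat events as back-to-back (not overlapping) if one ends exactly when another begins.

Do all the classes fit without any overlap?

No

Sorted by start: Zumba 45, Spin 30, Core Circuit, Rowing Advanced, Pilates Flow, HIIT 60.
Spin 30 starts before Zumba 45 ends → Zumba 45 and Spin 30 overlap.
That's a conflict, so the schedule is not conflict-free.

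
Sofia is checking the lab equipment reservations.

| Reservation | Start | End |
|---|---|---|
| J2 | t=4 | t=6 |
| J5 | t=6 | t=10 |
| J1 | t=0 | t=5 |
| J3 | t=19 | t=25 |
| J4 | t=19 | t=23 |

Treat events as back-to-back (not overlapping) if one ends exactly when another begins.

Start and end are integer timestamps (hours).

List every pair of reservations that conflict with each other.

J1 & J2, J3 & J4

Sorted by start: J1, J2, J5, J3, J4.
J2 starts before J1 ends → J1 and J2 overlap.
J5 starts after J1 ends — done with J1.
J5 starts exactly when J2 ends (back-to-back, no overlap) — done with J2.
J3 starts after J5 ends — done with J5.
J4 starts before J3 ends → J3 and J4 overlap.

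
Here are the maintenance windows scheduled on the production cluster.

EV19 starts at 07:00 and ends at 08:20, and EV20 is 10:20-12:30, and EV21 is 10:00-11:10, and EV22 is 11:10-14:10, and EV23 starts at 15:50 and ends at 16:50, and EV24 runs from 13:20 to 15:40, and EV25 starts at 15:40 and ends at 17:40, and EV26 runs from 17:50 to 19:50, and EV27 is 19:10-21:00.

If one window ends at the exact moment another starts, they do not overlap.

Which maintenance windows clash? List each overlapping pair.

Sorted by start: EV19, EV21, EV20, EV22, EV24, EV25, EV23, EV26, EV27.
EV21 starts after EV19 ends, so EV19 has no further overlaps.
EV20 starts before EV21 ends → EV21 and EV20 overlap.
EV22 starts exactly when EV21 ends (back-to-back, no overlap), so EV21 has no further overlaps.
EV22 starts before EV20 ends → EV20 and EV22 overlap.
EV24 starts after EV20 ends, so EV20 has no further overlaps.
EV24 starts before EV22 ends → EV22 and EV24 overlap.
EV25 starts after EV22 ends, so EV22 has no further overlaps.
EV25 starts exactly when EV24 ends (back-to-back, no overlap), so EV24 has no further overlaps.
EV23 starts before EV25 ends → EV25 and EV23 overlap.
EV26 starts after EV25 ends, so EV25 has no further overlaps.
EV26 starts after EV23 ends, so EV23 has no further overlaps.
EV27 starts before EV26 ends → EV26 and EV27 overlap.

EV20 & EV21, EV20 & EV22, EV22 & EV24, EV23 & EV25, EV26 & EV27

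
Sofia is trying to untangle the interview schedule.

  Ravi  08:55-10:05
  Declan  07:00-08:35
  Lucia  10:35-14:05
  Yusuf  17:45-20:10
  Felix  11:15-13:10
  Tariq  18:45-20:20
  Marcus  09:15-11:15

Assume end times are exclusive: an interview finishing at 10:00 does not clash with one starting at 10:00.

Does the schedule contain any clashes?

Yes

Sorted by start: Declan, Ravi, Marcus, Lucia, Felix, Yusuf, Tariq.
Ravi starts after Declan ends — done with Declan.
Marcus starts before Ravi ends → Ravi and Marcus overlap.
That's a conflict, so the schedule is not conflict-free.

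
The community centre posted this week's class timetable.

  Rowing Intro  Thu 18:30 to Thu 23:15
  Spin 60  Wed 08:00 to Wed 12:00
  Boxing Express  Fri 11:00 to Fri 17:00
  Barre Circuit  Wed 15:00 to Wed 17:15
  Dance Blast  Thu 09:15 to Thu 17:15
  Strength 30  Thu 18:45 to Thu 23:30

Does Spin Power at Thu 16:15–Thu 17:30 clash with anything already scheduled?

Spin 60: ends Wed 12:00 at or before Spin Power starts Thu 16:15 → clear.
Barre Circuit: ends Wed 17:15 at or before Spin Power starts Thu 16:15 → clear.
Dance Blast: starts Thu 09:15 before Spin Power ends Thu 17:30, and ends Thu 17:15 after Spin Power starts Thu 16:15 → overlap.
Rowing Intro: starts Thu 18:30 at or after Spin Power ends Thu 17:30 → clear.
Strength 30: starts Thu 18:45 at or after Spin Power ends Thu 17:30 → clear.
Boxing Express: starts Fri 11:00 at or after Spin Power ends Thu 17:30 → clear.
Spin Power overlaps Dance Blast.

Yes — it overlaps Dance Blast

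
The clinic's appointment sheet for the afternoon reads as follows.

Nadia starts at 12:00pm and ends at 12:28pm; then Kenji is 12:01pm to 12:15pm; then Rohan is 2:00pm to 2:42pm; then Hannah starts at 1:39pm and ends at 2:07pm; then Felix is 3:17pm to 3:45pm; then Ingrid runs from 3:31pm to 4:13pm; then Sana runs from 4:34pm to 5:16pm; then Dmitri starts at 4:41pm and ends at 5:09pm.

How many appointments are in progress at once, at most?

Sweep the timeline, counting +1 at each start and −1 at each end (ends before starts at a tie):
12:00pm start Nadia → 1
12:01pm start Kenji → 2
12:15pm end Kenji → 1
12:28pm end Nadia → 0
1:39pm start Hannah → 1
2:00pm start Rohan → 2
2:07pm end Hannah → 1
2:42pm end Rohan → 0
3:17pm start Felix → 1
3:31pm start Ingrid → 2
3:45pm end Felix → 1
4:13pm end Ingrid → 0
4:34pm start Sana → 1
4:41pm start Dmitri → 2
5:09pm end Dmitri → 1
5:16pm end Sana → 0
Peak is 2, at 12:01pm (Kenji, Nadia).

2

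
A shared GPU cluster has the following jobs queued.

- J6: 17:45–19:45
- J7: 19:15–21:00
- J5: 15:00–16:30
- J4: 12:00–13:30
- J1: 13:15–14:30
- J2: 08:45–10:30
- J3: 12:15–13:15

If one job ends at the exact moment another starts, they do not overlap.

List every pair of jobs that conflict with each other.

Sorted by start: J2, J4, J3, J1, J5, J6, J7.
J4 starts after J2 ends; J2 is clear from here.
J3 starts before J4 ends → J4 and J3 overlap.
J1 starts before J4 ends → J4 and J1 overlap.
J5 starts after J4 ends; J4 is clear from here.
J1 starts exactly when J3 ends (back-to-back, no overlap); J3 is clear from here.
J5 starts after J1 ends; J1 is clear from here.
J6 starts after J5 ends; J5 is clear from here.
J7 starts before J6 ends → J6 and J7 overlap.

J1 & J4, J3 & J4, J6 & J7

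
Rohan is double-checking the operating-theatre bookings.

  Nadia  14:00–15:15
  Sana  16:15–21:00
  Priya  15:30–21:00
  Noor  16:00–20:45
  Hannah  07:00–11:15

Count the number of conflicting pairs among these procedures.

3

Check each pair: they overlap iff neither finishes before the other starts.
Sorted by start: Hannah, Nadia, Priya, Noor, Sana.
Nadia starts after Hannah ends; Hannah is clear from here.
Priya starts after Nadia ends; Nadia is clear from here.
Noor starts before Priya ends → Priya and Noor overlap.
Sana starts before Priya ends → Priya and Sana overlap.
Sana starts before Noor ends → Noor and Sana overlap.
Overlapping pairs: Noor & Priya, Noor & Sana, Priya & Sana — 3 in total.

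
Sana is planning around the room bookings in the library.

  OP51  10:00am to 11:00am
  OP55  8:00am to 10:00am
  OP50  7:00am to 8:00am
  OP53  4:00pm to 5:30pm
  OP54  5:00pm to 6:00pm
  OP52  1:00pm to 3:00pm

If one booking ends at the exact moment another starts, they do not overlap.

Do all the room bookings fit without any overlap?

No

Sorted by start: OP50, OP55, OP51, OP52, OP53, OP54.
OP55 starts exactly when OP50 ends (back-to-back, no overlap); OP50 is clear from here.
OP51 starts exactly when OP55 ends (back-to-back, no overlap); OP55 is clear from here.
OP52 starts after OP51 ends; OP51 is clear from here.
OP53 starts after OP52 ends; OP52 is clear from here.
OP54 starts before OP53 ends → OP53 and OP54 overlap.
That's a conflict, so the schedule is not conflict-free.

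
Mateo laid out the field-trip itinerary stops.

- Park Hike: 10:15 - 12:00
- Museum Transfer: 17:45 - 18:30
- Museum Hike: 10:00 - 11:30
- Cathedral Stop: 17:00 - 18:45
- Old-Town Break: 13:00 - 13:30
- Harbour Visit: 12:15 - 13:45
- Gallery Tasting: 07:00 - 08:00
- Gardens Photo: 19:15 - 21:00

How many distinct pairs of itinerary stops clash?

3

Two intervals overlap when each starts before the other ends.
Sorted by start: Gallery Tasting, Museum Hike, Park Hike, Harbour Visit, Old-Town Break, Cathedral Stop, Museum Transfer, Gardens Photo.
Museum Hike starts after Gallery Tasting ends; Gallery Tasting is clear from here.
Park Hike starts before Museum Hike ends → Museum Hike and Park Hike overlap.
Harbour Visit starts after Museum Hike ends; Museum Hike is clear from here.
Harbour Visit starts after Park Hike ends; Park Hike is clear from here.
Old-Town Break starts before Harbour Visit ends → Harbour Visit and Old-Town Break overlap.
Cathedral Stop starts after Harbour Visit ends; Harbour Visit is clear from here.
Cathedral Stop starts after Old-Town Break ends; Old-Town Break is clear from here.
Museum Transfer starts before Cathedral Stop ends → Cathedral Stop and Museum Transfer overlap.
Gardens Photo starts after Cathedral Stop ends.
Gardens Photo starts after Museum Transfer ends.
Overlapping pairs: Cathedral Stop & Museum Transfer, Harbour Visit & Old-Town Break, Museum Hike & Park Hike — 3 in total.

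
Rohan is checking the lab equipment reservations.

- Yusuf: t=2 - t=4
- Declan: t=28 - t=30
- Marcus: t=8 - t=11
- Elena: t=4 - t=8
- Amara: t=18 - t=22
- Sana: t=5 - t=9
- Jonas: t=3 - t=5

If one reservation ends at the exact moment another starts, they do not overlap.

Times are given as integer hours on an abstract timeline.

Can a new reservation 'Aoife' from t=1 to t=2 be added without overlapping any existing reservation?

Yes — the slot is free

Yusuf: starts t=2 at or after Aoife ends t=2 → clear.
Jonas: starts t=3 at or after Aoife ends t=2 → clear.
Elena: starts t=4 at or after Aoife ends t=2 → clear.
Sana: starts t=5 at or after Aoife ends t=2 → clear.
Marcus: starts t=8 at or after Aoife ends t=2 → clear.
Amara: starts t=18 at or after Aoife ends t=2 → clear.
Declan: starts t=28 at or after Aoife ends t=2 → clear.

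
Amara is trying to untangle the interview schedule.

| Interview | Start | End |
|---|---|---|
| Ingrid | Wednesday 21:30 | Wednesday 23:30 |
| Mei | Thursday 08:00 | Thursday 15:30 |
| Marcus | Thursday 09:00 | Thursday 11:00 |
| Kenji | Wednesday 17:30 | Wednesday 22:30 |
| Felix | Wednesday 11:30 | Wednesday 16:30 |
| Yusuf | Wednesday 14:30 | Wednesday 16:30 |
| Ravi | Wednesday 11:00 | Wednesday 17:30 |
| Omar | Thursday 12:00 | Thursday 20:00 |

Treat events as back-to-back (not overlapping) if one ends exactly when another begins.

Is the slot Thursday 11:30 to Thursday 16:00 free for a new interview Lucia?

Ravi: ends Wednesday 17:30 at or before Lucia starts Thursday 11:30 → clear.
Felix: ends Wednesday 16:30 at or before Lucia starts Thursday 11:30 → clear.
Yusuf: ends Wednesday 16:30 at or before Lucia starts Thursday 11:30 → clear.
Kenji: ends Wednesday 22:30 at or before Lucia starts Thursday 11:30 → clear.
Ingrid: ends Wednesday 23:30 at or before Lucia starts Thursday 11:30 → clear.
Mei: starts Thursday 08:00 before Lucia ends Thursday 16:00, and ends Thursday 15:30 after Lucia starts Thursday 11:30 → overlap.
Marcus: ends Thursday 11:00 at or before Lucia starts Thursday 11:30 → clear.
Omar: starts Thursday 12:00 before Lucia ends Thursday 16:00, and ends Thursday 20:00 after Lucia starts Thursday 11:30 → overlap.
Lucia overlaps Mei, Omar.

No — it overlaps Mei, Omar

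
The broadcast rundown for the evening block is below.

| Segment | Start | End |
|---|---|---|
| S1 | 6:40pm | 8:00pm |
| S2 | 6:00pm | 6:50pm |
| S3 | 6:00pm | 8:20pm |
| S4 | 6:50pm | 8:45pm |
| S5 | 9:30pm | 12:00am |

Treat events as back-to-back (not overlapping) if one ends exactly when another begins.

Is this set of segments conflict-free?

No

Sorted by start: S2, S3, S1, S4, S5.
S3 starts before S2 ends → S2 and S3 overlap.
That's a conflict, so the schedule is not conflict-free.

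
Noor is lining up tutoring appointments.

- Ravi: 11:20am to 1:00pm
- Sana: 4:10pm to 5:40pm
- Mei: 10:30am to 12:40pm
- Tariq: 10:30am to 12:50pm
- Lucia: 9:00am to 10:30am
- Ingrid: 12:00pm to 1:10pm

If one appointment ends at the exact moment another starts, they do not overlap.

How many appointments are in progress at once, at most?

Sort all start/end points and keep a running count:
9:00am start Lucia → 1
10:30am end Lucia → 0
10:30am start Mei → 1
10:30am start Tariq → 2
11:20am start Ravi → 3
12:00pm start Ingrid → 4
12:40pm end Mei → 3
12:50pm end Tariq → 2
1:00pm end Ravi → 1
1:10pm end Ingrid → 0
4:10pm start Sana → 1
5:40pm end Sana → 0
Peak is 4, at 12:00pm (Ingrid, Mei, Ravi, Tariq).

4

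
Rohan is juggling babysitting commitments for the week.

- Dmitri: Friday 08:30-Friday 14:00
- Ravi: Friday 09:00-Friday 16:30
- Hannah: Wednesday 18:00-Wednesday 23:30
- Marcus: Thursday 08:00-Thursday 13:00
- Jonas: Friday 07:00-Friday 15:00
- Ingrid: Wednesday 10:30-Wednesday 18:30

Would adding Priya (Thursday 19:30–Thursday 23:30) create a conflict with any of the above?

Ingrid: ends Wednesday 18:30 at or before Priya starts Thursday 19:30 → clear.
Hannah: ends Wednesday 23:30 at or before Priya starts Thursday 19:30 → clear.
Marcus: ends Thursday 13:00 at or before Priya starts Thursday 19:30 → clear.
Jonas: starts Friday 07:00 at or after Priya ends Thursday 23:30 → clear.
Dmitri: starts Friday 08:30 at or after Priya ends Thursday 23:30 → clear.
Ravi: starts Friday 09:00 at or after Priya ends Thursday 23:30 → clear.

No — it doesn't clash with anything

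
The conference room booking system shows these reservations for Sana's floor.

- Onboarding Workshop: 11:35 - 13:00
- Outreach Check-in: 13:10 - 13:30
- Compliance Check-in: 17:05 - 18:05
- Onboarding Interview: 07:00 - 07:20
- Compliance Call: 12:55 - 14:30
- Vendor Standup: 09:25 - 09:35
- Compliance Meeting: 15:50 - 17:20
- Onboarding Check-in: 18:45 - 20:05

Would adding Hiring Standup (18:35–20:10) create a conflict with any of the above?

Yes — it overlaps Onboarding Check-in

Onboarding Interview: ends 07:20 at or before Hiring Standup starts 18:35 → clear.
Vendor Standup: ends 09:35 at or before Hiring Standup starts 18:35 → clear.
Onboarding Workshop: ends 13:00 at or before Hiring Standup starts 18:35 → clear.
Compliance Call: ends 14:30 at or before Hiring Standup starts 18:35 → clear.
Outreach Check-in: ends 13:30 at or before Hiring Standup starts 18:35 → clear.
Compliance Meeting: ends 17:20 at or before Hiring Standup starts 18:35 → clear.
Compliance Check-in: ends 18:05 at or before Hiring Standup starts 18:35 → clear.
Onboarding Check-in: starts 18:45 before Hiring Standup ends 20:10, and ends 20:05 after Hiring Standup starts 18:35 → overlap.
Hiring Standup overlaps Onboarding Check-in.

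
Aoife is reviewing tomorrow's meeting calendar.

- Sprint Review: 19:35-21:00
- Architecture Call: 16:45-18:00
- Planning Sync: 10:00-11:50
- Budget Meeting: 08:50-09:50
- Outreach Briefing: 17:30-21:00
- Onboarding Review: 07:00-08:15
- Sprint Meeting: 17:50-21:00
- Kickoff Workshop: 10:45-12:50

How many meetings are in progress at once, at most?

Walk through starts and ends in time order (an end at T is processed before a start at T):
07:00 start Onboarding Review → 1
08:15 end Onboarding Review → 0
08:50 start Budget Meeting → 1
09:50 end Budget Meeting → 0
10:00 start Planning Sync → 1
10:45 start Kickoff Workshop → 2
11:50 end Planning Sync → 1
12:50 end Kickoff Workshop → 0
16:45 start Architecture Call → 1
17:30 start Outreach Briefing → 2
17:50 start Sprint Meeting → 3
18:00 end Architecture Call → 2
19:35 start Sprint Review → 3
21:00 end Outreach Briefing → 2
21:00 end Sprint Meeting → 1
21:00 end Sprint Review → 0
Peak is 3, at 17:50 (Architecture Call, Outreach Briefing, Sprint Meeting).

3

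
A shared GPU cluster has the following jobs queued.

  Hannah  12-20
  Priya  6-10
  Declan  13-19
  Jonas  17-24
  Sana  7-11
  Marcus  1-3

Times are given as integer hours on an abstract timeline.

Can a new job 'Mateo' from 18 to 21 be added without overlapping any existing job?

No — it overlaps Declan, Hannah, Jonas

Marcus: ends 3 at or before Mateo starts 18 → clear.
Priya: ends 10 at or before Mateo starts 18 → clear.
Sana: ends 11 at or before Mateo starts 18 → clear.
Hannah: starts 12 before Mateo ends 21, and ends 20 after Mateo starts 18 → overlap.
Declan: starts 13 before Mateo ends 21, and ends 19 after Mateo starts 18 → overlap.
Jonas: starts 17 before Mateo ends 21, and ends 24 after Mateo starts 18 → overlap.
Mateo overlaps Declan, Hannah, Jonas.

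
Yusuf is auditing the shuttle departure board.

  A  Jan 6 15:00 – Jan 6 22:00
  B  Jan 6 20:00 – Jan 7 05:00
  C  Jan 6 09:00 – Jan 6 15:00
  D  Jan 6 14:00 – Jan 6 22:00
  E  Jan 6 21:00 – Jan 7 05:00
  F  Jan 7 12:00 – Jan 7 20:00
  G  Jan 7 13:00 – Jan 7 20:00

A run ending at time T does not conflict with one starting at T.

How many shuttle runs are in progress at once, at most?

4

Walk through starts and ends in time order (an end at T is processed before a start at T):
Jan 6 09:00 start C → 1
Jan 6 14:00 start D → 2
Jan 6 15:00 end C → 1
Jan 6 15:00 start A → 2
Jan 6 20:00 start B → 3
Jan 6 21:00 start E → 4
Jan 6 22:00 end A → 3
Jan 6 22:00 end D → 2
Jan 7 05:00 end B → 1
Jan 7 05:00 end E → 0
Jan 7 12:00 start F → 1
Jan 7 13:00 start G → 2
Jan 7 20:00 end F → 1
Jan 7 20:00 end G → 0
Peak is 4, at Jan 6 21:00 (A, B, D, E).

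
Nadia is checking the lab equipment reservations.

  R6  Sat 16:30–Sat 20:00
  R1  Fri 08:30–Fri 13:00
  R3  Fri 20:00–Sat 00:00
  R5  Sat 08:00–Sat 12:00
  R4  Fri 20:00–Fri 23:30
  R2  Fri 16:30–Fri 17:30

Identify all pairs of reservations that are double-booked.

Check each pair: they overlap iff neither finishes before the other starts.
Sorted by start: R1, R2, R3, R4, R5, R6.
R2 starts after R1 ends — done with R1.
R3 starts after R2 ends — done with R2.
R4 starts before R3 ends → R3 and R4 overlap.
R5 starts after R3 ends — done with R3.
R5 starts after R4 ends — done with R4.
R6 starts after R5 ends.

R3 & R4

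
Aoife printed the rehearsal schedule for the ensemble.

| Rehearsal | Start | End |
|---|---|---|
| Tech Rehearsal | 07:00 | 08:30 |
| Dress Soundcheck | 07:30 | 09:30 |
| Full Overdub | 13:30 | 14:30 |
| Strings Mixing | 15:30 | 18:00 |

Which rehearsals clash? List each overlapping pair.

Dress Soundcheck & Tech Rehearsal

Sorted by start: Tech Rehearsal, Dress Soundcheck, Full Overdub, Strings Mixing.
Dress Soundcheck starts before Tech Rehearsal ends → Tech Rehearsal and Dress Soundcheck overlap.
Full Overdub starts after Tech Rehearsal ends — done with Tech Rehearsal.
Full Overdub starts after Dress Soundcheck ends — done with Dress Soundcheck.
Strings Mixing starts after Full Overdub ends.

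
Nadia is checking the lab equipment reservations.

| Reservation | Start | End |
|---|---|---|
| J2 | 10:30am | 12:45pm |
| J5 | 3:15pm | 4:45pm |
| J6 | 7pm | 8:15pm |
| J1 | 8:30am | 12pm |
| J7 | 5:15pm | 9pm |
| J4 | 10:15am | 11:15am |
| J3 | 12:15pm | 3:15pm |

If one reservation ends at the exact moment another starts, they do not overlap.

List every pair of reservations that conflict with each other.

J1 & J2, J1 & J4, J2 & J3, J2 & J4, J6 & J7

Sorted by start: J1, J4, J2, J3, J5, J7, J6.
J4 starts before J1 ends → J1 and J4 overlap.
J2 starts before J1 ends → J1 and J2 overlap.
J3 starts after J1 ends, so nothing later overlaps J1 either.
J2 starts before J4 ends → J4 and J2 overlap.
J3 starts after J4 ends, so nothing later overlaps J4 either.
J3 starts before J2 ends → J2 and J3 overlap.
J5 starts after J2 ends, so nothing later overlaps J2 either.
J5 starts exactly when J3 ends (back-to-back, no overlap), so nothing later overlaps J3 either.
J7 starts after J5 ends, so nothing later overlaps J5 either.
J6 starts before J7 ends → J7 and J6 overlap.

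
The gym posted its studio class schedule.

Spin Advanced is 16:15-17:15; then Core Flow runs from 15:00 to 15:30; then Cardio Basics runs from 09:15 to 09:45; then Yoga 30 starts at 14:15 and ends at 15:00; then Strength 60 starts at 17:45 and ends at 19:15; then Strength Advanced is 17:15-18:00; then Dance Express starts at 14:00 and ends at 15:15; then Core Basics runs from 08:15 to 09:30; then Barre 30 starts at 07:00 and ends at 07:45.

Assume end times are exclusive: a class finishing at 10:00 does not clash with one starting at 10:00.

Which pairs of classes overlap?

Cardio Basics & Core Basics, Core Flow & Dance Express, Dance Express & Yoga 30, Strength 60 & Strength Advanced

Sorted by start: Barre 30, Core Basics, Cardio Basics, Dance Express, Yoga 30, Core Flow, Spin Advanced, Strength Advanced, Strength 60.
Core Basics starts after Barre 30 ends; Barre 30 is clear from here.
Cardio Basics starts before Core Basics ends → Core Basics and Cardio Basics overlap.
Dance Express starts after Core Basics ends; Core Basics is clear from here.
Dance Express starts after Cardio Basics ends; Cardio Basics is clear from here.
Yoga 30 starts before Dance Express ends → Dance Express and Yoga 30 overlap.
Core Flow starts before Dance Express ends → Dance Express and Core Flow overlap.
Spin Advanced starts after Dance Express ends; Dance Express is clear from here.
Core Flow starts exactly when Yoga 30 ends (back-to-back, no overlap); Yoga 30 is clear from here.
Spin Advanced starts after Core Flow ends; Core Flow is clear from here.
Strength Advanced starts exactly when Spin Advanced ends (back-to-back, no overlap); Spin Advanced is clear from here.
Strength 60 starts before Strength Advanced ends → Strength Advanced and Strength 60 overlap.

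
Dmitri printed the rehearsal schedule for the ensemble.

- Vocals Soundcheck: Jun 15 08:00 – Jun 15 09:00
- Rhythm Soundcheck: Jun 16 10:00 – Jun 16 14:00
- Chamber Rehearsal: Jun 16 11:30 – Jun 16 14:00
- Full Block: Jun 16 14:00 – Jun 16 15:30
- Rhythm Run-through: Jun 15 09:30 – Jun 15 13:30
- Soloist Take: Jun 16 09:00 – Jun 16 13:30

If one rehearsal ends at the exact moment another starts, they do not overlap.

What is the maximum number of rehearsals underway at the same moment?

3

Sort all start/end points and keep a running count:
Jun 15 08:00 start Vocals Soundcheck → 1
Jun 15 09:00 end Vocals Soundcheck → 0
Jun 15 09:30 start Rhythm Run-through → 1
Jun 15 13:30 end Rhythm Run-through → 0
Jun 16 09:00 start Soloist Take → 1
Jun 16 10:00 start Rhythm Soundcheck → 2
Jun 16 11:30 start Chamber Rehearsal → 3
Jun 16 13:30 end Soloist Take → 2
Jun 16 14:00 end Chamber Rehearsal → 1
Jun 16 14:00 end Rhythm Soundcheck → 0
Jun 16 14:00 start Full Block → 1
Jun 16 15:30 end Full Block → 0
Peak is 3, at Jun 16 11:30 (Chamber Rehearsal, Rhythm Soundcheck, Soloist Take).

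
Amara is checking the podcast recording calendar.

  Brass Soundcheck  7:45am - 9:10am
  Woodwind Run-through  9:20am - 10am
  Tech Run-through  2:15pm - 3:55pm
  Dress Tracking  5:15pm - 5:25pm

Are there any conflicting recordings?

No

Sorted by start: Brass Soundcheck, Woodwind Run-through, Tech Run-through, Dress Tracking.
Woodwind Run-through starts after Brass Soundcheck ends, so nothing later overlaps Brass Soundcheck either.
Tech Run-through starts after Woodwind Run-through ends, so nothing later overlaps Woodwind Run-through either.
Dress Tracking starts after Tech Run-through ends.
Every pair is clear; the schedule has no overlaps.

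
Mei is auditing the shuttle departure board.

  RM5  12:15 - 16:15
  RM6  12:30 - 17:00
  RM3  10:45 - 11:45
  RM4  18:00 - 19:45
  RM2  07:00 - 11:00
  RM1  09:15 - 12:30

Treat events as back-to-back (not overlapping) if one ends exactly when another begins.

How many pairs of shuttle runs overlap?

5

Sorted by start: RM2, RM1, RM3, RM5, RM6, RM4.
RM1 starts before RM2 ends → RM2 and RM1 overlap.
RM3 starts before RM2 ends → RM2 and RM3 overlap.
RM5 starts after RM2 ends; RM2 is clear from here.
RM3 starts before RM1 ends → RM1 and RM3 overlap.
RM5 starts before RM1 ends → RM1 and RM5 overlap.
RM6 starts exactly when RM1 ends (back-to-back, no overlap); RM1 is clear from here.
RM5 starts after RM3 ends; RM3 is clear from here.
RM6 starts before RM5 ends → RM5 and RM6 overlap.
RM4 starts after RM5 ends.
RM4 starts after RM6 ends.
Overlapping pairs: RM1 & RM2, RM1 & RM3, RM1 & RM5, RM2 & RM3, RM5 & RM6 — 5 in total.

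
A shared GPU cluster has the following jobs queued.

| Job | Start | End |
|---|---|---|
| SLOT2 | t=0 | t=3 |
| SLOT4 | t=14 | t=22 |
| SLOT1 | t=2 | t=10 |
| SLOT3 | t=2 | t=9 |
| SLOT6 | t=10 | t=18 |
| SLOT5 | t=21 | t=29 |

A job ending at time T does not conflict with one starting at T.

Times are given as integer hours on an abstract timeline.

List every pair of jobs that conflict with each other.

Two intervals overlap when each starts before the other ends.
Sorted by start: SLOT2, SLOT1, SLOT3, SLOT6, SLOT4, SLOT5.
SLOT1 starts before SLOT2 ends → SLOT2 and SLOT1 overlap.
SLOT3 starts before SLOT2 ends → SLOT2 and SLOT3 overlap.
SLOT6 starts after SLOT2 ends, so nothing later overlaps SLOT2 either.
SLOT3 starts before SLOT1 ends → SLOT1 and SLOT3 overlap.
SLOT6 starts exactly when SLOT1 ends (back-to-back, no overlap), so nothing later overlaps SLOT1 either.
SLOT6 starts after SLOT3 ends, so nothing later overlaps SLOT3 either.
SLOT4 starts before SLOT6 ends → SLOT6 and SLOT4 overlap.
SLOT5 starts after SLOT6 ends.
SLOT5 starts before SLOT4 ends → SLOT4 and SLOT5 overlap.

SLOT1 & SLOT2, SLOT1 & SLOT3, SLOT2 & SLOT3, SLOT4 & SLOT5, SLOT4 & SLOT6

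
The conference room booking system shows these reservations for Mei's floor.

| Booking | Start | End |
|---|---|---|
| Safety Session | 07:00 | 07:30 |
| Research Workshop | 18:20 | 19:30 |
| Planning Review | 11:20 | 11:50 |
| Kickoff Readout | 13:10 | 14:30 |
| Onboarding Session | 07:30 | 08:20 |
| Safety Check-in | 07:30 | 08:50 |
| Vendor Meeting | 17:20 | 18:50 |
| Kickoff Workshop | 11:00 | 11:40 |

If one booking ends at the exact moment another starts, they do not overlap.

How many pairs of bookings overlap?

3

Two intervals overlap when each starts before the other ends.
Sorted by start: Safety Session, Onboarding Session, Safety Check-in, Kickoff Workshop, Planning Review, Kickoff Readout, Vendor Meeting, Research Workshop.
Onboarding Session starts exactly when Safety Session ends (back-to-back, no overlap), so Safety Session has no further overlaps.
Safety Check-in starts before Onboarding Session ends → Onboarding Session and Safety Check-in overlap.
Kickoff Workshop starts after Onboarding Session ends, so Onboarding Session has no further overlaps.
Kickoff Workshop starts after Safety Check-in ends, so Safety Check-in has no further overlaps.
Planning Review starts before Kickoff Workshop ends → Kickoff Workshop and Planning Review overlap.
Kickoff Readout starts after Kickoff Workshop ends, so Kickoff Workshop has no further overlaps.
Kickoff Readout starts after Planning Review ends, so Planning Review has no further overlaps.
Vendor Meeting starts after Kickoff Readout ends, so Kickoff Readout has no further overlaps.
Research Workshop starts before Vendor Meeting ends → Vendor Meeting and Research Workshop overlap.
Overlapping pairs: Kickoff Workshop & Planning Review, Onboarding Session & Safety Check-in, Research Workshop & Vendor Meeting — 3 in total.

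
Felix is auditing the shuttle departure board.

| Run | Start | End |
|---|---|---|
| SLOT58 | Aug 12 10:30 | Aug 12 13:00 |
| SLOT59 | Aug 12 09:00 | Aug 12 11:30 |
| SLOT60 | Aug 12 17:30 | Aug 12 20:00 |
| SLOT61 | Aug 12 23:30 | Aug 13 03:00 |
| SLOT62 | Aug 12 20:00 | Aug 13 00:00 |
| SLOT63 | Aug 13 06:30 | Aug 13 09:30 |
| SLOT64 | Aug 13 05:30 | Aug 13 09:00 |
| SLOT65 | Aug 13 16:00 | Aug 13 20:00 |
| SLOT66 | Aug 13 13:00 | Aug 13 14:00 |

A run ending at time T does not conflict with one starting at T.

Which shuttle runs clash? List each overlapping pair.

Sorted by start: SLOT59, SLOT58, SLOT60, SLOT62, SLOT61, SLOT64, SLOT63, SLOT66, SLOT65.
SLOT58 starts before SLOT59 ends → SLOT59 and SLOT58 overlap.
SLOT60 starts after SLOT59 ends, so nothing later overlaps SLOT59 either.
SLOT60 starts after SLOT58 ends, so nothing later overlaps SLOT58 either.
SLOT62 starts exactly when SLOT60 ends (back-to-back, no overlap), so nothing later overlaps SLOT60 either.
SLOT61 starts before SLOT62 ends → SLOT62 and SLOT61 overlap.
SLOT64 starts after SLOT62 ends, so nothing later overlaps SLOT62 either.
SLOT64 starts after SLOT61 ends, so nothing later overlaps SLOT61 either.
SLOT63 starts before SLOT64 ends → SLOT64 and SLOT63 overlap.
SLOT66 starts after SLOT64 ends, so nothing later overlaps SLOT64 either.
SLOT66 starts after SLOT63 ends, so nothing later overlaps SLOT63 either.
SLOT65 starts after SLOT66 ends.

SLOT58 & SLOT59, SLOT61 & SLOT62, SLOT63 & SLOT64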